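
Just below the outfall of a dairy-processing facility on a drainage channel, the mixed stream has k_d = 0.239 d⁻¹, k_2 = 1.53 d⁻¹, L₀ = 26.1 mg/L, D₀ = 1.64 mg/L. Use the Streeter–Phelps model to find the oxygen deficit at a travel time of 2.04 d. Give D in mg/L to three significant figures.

D ≈ 2.83 mg/L

k_d L₀/(k_2−k_d) = 0.239×26.1/(1.53−0.239) = 6.238/1.291 = 4.832 mg/L.
e^(−k_d t) = e^(−0.239×2.040) = 0.6141; e^(−k_2 t) = e^(−1.53×2.040) = 0.04410.
D = 4.832 × (0.6141 − 0.04410) + 1.64 × 0.04410 = 2.754 + 0.07233 = 2.827 mg/L.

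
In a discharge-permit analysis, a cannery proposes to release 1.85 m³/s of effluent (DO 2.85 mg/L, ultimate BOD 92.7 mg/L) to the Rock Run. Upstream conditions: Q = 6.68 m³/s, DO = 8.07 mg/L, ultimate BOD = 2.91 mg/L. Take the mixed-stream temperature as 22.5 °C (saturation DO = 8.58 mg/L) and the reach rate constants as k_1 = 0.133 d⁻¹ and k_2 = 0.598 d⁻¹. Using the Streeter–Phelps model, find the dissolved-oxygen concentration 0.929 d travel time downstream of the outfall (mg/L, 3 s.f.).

Mixed DO = (6.68×8.07 + 1.85×2.85)/(6.68+1.85) = 59.18/8.530 = 6.938 mg/L.
Mixed L₀ = (6.68×2.91 + 1.85×92.7)/(8.530) = 190.9/8.530 = 22.38 mg/L.
Initial deficit D₀ = C_s − DO₀ = 8.58 − 6.938 = 1.642 mg/L.
D(0.929) = [0.133×22.38/(0.598−0.133)](e^(−0.133×0.929) − e^(−0.598×0.929)) + 1.642 e^(−0.598×0.929)
= 6.402 × (0.8838 − 0.5738) + 1.642 × 0.5738 = 2.927 mg/L.
DO = 8.58 − 2.927 = 5.653 mg/L.

DO ≈ 5.65 mg/L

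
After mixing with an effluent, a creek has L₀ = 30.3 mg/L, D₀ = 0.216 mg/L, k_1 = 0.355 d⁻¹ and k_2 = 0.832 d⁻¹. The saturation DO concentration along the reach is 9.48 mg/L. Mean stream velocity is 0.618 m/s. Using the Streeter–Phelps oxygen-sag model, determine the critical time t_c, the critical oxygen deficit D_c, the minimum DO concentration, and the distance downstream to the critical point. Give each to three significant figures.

With k_2/k_1 = 2.344 and 1 − D₀(k_2−k_1)/(k_1 L₀) = 0.9904,
t_c = ln(2.344 × 0.9904) / (0.832 − 0.355) = ln(2.321) / 0.4770 = 0.8421/0.4770 = 1.765 d.
D_c = (k_1/k_2) L₀ e^(−k_1 t_c) = (0.355/0.832) × 30.3 × e^(−0.355×1.765) = 0.4267 × 30.3 × 0.5343 = 6.908 mg/L.
Minimum DO = C_s − D_c = 9.48 − 6.908 = 2.572 mg/L.
x_c = v t_c = 0.618 m/s × 1.765 d × 86400 s/d = 94260 m ≈ 94.3 km.

t_c ≈ 1.77 d; D_c ≈ 6.91 mg/L; min DO ≈ 2.57 mg/L; x_c ≈ 94.3 km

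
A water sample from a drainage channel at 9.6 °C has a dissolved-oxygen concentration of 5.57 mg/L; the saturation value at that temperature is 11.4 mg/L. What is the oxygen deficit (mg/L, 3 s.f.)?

D = C_s − C = 11.4 − 5.57 = 5.83 mg/L.

D ≈ 5.83 mg/L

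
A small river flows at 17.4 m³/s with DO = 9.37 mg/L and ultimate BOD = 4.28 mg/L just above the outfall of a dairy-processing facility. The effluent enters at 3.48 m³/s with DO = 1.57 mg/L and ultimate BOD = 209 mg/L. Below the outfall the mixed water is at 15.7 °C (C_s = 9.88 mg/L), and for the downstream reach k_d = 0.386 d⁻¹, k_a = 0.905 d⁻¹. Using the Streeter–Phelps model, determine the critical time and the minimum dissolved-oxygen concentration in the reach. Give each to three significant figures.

t_c ≈ 1.52 d; minimum DO ≈ 0.756 mg/L

Mixed DO = (17.4×9.37 + 3.48×1.57)/(17.4+3.48) = 168.5/20.88 = 8.070 mg/L.
Mixed L₀ = (17.4×4.28 + 3.48×209)/(20.88) = 801.8/20.88 = 38.40 mg/L.
Initial deficit D₀ = C_s − DO₀ = 9.88 − 8.070 = 1.810 mg/L.
t_c = (1/0.5190) ln[(0.905/0.386)(1 − 1.810×0.5190/(0.386×38.40))] = 1.927 × ln(2.196) = 1.516 d.
D_c = (0.386/0.905) × 38.40 × e^(−0.386×1.516) = 0.4265 × 38.40 × 0.5571 = 9.124 mg/L.
Minimum DO = 9.88 − 9.124 = 0.7559 mg/L.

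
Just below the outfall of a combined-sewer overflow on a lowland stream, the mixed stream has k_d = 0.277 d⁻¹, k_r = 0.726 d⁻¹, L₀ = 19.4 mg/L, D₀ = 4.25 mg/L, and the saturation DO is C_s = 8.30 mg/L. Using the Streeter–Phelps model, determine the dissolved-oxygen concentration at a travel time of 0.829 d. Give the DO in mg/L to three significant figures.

k_d L₀/(k_r−k_d) = 0.277×19.4/(0.726−0.277) = 5.374/0.4490 = 11.97 mg/L.
e^(−k_d t) = e^(−0.277×0.8290) = 0.7948; e^(−k_r t) = e^(−0.726×0.8290) = 0.5478.
D = 11.97 × (0.7948 − 0.5478) + 4.25 × 0.5478 = 2.957 + 2.328 = 5.285 mg/L.
DO = C_s − D = 8.30 − 5.285 = 3.015 mg/L.

DO ≈ 3.02 mg/L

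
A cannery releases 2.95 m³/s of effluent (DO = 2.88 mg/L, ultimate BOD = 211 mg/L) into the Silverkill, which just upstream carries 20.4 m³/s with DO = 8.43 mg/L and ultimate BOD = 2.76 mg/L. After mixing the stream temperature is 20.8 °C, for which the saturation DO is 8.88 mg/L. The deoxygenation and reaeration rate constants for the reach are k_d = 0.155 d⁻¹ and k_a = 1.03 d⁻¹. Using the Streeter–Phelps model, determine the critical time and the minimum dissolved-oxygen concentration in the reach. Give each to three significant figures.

t_c ≈ 1.88 d; minimum DO ≈ 5.61 mg/L

Mixed DO = (20.4×8.43 + 2.95×2.88)/(20.4+2.95) = 180.5/23.35 = 7.729 mg/L.
Mixed L₀ = (20.4×2.76 + 2.95×211)/(23.35) = 678.8/23.35 = 29.07 mg/L.
Initial deficit D₀ = C_s − DO₀ = 8.88 − 7.729 = 1.151 mg/L.
t_c = (1/0.8750) ln[(1.03/0.155)(1 − 1.151×0.8750/(0.155×29.07))] = 1.143 × ln(5.160) = 1.875 d.
D_c = (0.155/1.03) × 29.07 × e^(−0.155×1.875) = 0.1505 × 29.07 × 0.7478 = 3.271 mg/L.
Minimum DO = 8.88 − 3.271 = 5.609 mg/L.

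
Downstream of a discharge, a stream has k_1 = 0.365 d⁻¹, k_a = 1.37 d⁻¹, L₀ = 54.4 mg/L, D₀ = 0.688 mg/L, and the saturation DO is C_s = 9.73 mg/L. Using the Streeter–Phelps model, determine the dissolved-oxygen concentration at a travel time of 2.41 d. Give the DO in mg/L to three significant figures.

k_1 L₀/(k_a−k_1) = 0.365×54.4/(1.37−0.365) = 19.86/1.005 = 19.76 mg/L.
e^(−k_1 t) = e^(−0.365×2.410) = 0.4149; e^(−k_a t) = e^(−1.37×2.410) = 0.03682.
D = 19.76 × (0.4149 − 0.03682) + 0.688 × 0.03682 = 7.470 + 0.02533 = 7.496 mg/L.
DO = C_s − D = 9.73 − 7.496 = 2.234 mg/L.

DO ≈ 2.23 mg/L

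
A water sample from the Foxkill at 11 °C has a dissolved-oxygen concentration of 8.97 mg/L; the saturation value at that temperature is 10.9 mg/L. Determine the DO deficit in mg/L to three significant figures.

D = C_s − C = 10.9 − 8.97 = 1.93 mg/L.

D ≈ 1.93 mg/L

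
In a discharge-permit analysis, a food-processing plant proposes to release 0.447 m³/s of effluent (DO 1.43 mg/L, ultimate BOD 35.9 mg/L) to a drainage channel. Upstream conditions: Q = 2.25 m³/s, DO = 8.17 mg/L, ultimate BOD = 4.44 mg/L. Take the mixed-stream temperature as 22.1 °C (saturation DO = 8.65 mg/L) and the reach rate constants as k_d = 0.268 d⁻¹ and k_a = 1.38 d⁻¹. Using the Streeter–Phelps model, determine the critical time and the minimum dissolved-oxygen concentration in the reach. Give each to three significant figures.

Mixed DO = (2.25×8.17 + 0.447×1.43)/(2.25+0.447) = 19.02/2.697 = 7.053 mg/L.
Mixed L₀ = (2.25×4.44 + 0.447×35.9)/(2.697) = 26.04/2.697 = 9.654 mg/L.
Initial deficit D₀ = C_s − DO₀ = 8.65 − 7.053 = 1.597 mg/L.
t_c = (1/1.112) ln[(1.38/0.268)(1 − 1.597×1.112/(0.268×9.654))] = 0.8993 × ln(1.615) = 0.4309 d.
D_c = (0.268/1.38) × 9.654 × e^(−0.268×0.4309) = 0.1942 × 9.654 × 0.8909 = 1.670 mg/L.
Minimum DO = 8.65 − 1.670 = 6.980 mg/L.

t_c ≈ 0.431 d; minimum DO ≈ 6.98 mg/L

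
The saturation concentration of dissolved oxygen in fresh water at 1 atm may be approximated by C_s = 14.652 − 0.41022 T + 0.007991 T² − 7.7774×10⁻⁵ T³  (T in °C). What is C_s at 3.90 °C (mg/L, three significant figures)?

C_s = 14.652 − 0.41022×3.90 + 0.007991×3.90² − 7.7774×10⁻⁵×3.90³ = 13.17 mg/L.

C_s ≈ 13.2 mg/L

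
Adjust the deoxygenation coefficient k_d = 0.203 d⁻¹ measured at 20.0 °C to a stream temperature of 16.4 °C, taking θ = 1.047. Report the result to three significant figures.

k_d ≈ 0.172 d⁻¹

k_d(T₂) = k_d(T₁) · θ^(T₂−T₁) = 0.203 × 1.047^(16.4−20.0)
= 0.203 × 1.047^-3.60 = 0.203 × 0.8476 = 0.1721 d⁻¹.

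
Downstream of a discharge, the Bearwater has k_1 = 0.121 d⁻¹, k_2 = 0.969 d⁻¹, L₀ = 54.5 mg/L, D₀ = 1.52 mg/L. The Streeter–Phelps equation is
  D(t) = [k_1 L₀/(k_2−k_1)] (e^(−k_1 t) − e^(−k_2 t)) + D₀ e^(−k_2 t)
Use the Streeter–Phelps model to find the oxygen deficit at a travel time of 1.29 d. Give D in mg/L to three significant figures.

k_1 L₀/(k_2−k_1) = 0.121×54.5/(0.969−0.121) = 6.595/0.8480 = 7.777 mg/L.
e^(−k_1 t) = e^(−0.121×1.290) = 0.8555; e^(−k_2 t) = e^(−0.969×1.290) = 0.2865.
D = 7.777 × (0.8555 − 0.2865) + 1.52 × 0.2865 = 4.425 + 0.4355 = 4.860 mg/L.

D ≈ 4.86 mg/L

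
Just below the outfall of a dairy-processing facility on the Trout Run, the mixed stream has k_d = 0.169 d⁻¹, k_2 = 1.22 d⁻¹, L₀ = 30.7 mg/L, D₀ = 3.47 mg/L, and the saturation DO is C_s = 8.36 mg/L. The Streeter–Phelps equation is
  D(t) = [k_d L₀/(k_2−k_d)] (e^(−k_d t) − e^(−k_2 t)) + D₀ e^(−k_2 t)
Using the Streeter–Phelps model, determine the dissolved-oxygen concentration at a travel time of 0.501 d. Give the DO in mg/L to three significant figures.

DO ≈ 4.62 mg/L

k_d L₀/(k_2−k_d) = 0.169×30.7/(1.22−0.169) = 5.188/1.051 = 4.937 mg/L.
e^(−k_d t) = e^(−0.169×0.5010) = 0.9188; e^(−k_2 t) = e^(−1.22×0.5010) = 0.5427.
D = 4.937 × (0.9188 − 0.5427) + 3.47 × 0.5427 = 1.857 + 1.883 = 3.740 mg/L.
DO = C_s − D = 8.36 − 3.740 = 4.620 mg/L.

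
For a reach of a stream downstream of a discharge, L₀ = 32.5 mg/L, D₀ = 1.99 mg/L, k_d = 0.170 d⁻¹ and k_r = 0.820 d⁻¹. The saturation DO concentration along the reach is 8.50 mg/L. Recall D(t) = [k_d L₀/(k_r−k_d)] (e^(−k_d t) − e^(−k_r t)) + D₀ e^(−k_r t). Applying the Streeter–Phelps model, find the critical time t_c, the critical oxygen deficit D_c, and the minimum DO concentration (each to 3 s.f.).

t_c ≈ 2.01 d; D_c ≈ 4.79 mg/L; min DO ≈ 3.71 mg/L

With k_r/k_d = 4.824 and 1 − D₀(k_r−k_d)/(k_d L₀) = 0.7659,
t_c = ln(4.824 × 0.7659) / (0.820 − 0.170) = ln(3.694) / 0.6500 = 1.307/0.6500 = 2.010 d.
L(t_c) = L₀ e^(−k_d t_c) = 32.5 × 0.7105 = 23.09 mg/L, and at the critical point k_r D_c = k_d L, so D_c = (0.170/0.820) × 23.09 = 4.787 mg/L.
Minimum DO = C_s − D_c = 8.50 − 4.787 = 3.713 mg/L.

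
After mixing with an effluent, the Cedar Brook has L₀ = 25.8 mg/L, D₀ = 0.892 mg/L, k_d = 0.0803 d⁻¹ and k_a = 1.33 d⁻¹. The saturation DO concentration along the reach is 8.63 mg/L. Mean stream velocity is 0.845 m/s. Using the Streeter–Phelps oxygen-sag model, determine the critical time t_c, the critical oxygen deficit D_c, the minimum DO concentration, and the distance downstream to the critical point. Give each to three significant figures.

t_c ≈ 1.63 d; D_c ≈ 1.37 mg/L; min DO ≈ 7.26 mg/L; x_c ≈ 119 km

t_c = [1/(k_a−k_d)] ln[(k_a/k_d)(1 − D₀(k_a−k_d)/(k_d L₀))]
= [1/(1.33−0.0803)] ln[(1.33/0.0803)(1 − 0.892×1.250/(0.0803×25.8))]
= (1/1.250) ln[16.56 × 0.4619] = 0.8002 × ln(7.651) = 0.8002 × 2.035 = 1.628 d.
D_c = (k_d/k_a) L₀ e^(−k_d t_c) = (0.0803/1.33) × 25.8 × e^(−0.0803×1.628) = 0.06038 × 25.8 × 0.8774 = 1.367 mg/L.
Minimum DO = C_s − D_c = 8.63 − 1.367 = 7.263 mg/L.
x_c = v t_c = 0.845 m/s × 1.628 d × 86400 s/d = 118900 m ≈ 119 km.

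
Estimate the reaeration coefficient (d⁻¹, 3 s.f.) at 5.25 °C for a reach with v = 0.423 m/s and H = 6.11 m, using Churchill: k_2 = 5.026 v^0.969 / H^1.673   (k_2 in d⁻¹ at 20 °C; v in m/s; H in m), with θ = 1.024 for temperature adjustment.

k_2(20) = 5.026 × 0.423^0.969 / 6.11^1.673 = 5.026 × 0.4344 / 20.66 = 0.1057 d⁻¹.
k_2(5.25) = 0.1057 × 1.024^(5.25−20) = 0.1057 × 0.7048 = 0.07450 d⁻¹.

k_2 ≈ 0.0745 d⁻¹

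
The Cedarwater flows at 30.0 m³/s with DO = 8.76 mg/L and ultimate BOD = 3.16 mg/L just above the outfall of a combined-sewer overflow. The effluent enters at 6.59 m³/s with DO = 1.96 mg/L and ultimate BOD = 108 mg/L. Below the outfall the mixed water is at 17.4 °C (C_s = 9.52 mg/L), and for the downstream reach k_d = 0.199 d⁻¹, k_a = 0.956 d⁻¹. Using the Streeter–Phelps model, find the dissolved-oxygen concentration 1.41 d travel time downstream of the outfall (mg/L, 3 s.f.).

DO ≈ 6.13 mg/L

Mixed DO = (30.0×8.76 + 6.59×1.96)/(30.0+6.59) = 275.7/36.59 = 7.535 mg/L.
Mixed L₀ = (30.0×3.16 + 6.59×108)/(36.59) = 806.5/36.59 = 22.04 mg/L.
Initial deficit D₀ = C_s − DO₀ = 9.52 − 7.535 = 1.985 mg/L.
D(1.41) = [0.199×22.04/(0.956−0.199)](e^(−0.199×1.41) − e^(−0.956×1.41)) + 1.985 e^(−0.956×1.41)
= 5.794 × (0.7553 − 0.2598) + 1.985 × 0.2598 = 3.387 mg/L.
DO = 9.52 − 3.387 = 6.133 mg/L.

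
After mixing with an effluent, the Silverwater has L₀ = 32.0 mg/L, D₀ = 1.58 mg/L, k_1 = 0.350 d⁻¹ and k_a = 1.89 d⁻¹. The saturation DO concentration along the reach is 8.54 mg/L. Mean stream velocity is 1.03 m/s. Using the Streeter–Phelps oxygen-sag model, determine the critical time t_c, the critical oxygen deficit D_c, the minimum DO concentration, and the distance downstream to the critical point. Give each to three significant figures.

t_c ≈ 0.936 d; D_c ≈ 4.27 mg/L; min DO ≈ 4.27 mg/L; x_c ≈ 83.3 km

t_c = [1/(k_a−k_1)] ln[(k_a/k_1)(1 − D₀(k_a−k_1)/(k_1 L₀))]
= [1/(1.89−0.350)] ln[(1.89/0.350)(1 − 1.58×1.540/(0.350×32.0))]
= (1/1.540) ln[5.400 × 0.7827] = 0.6494 × ln(4.227) = 0.6494 × 1.441 = 0.9360 d.
D_c = (k_1/k_a) L₀ e^(−k_1 t_c) = (0.350/1.89) × 32.0 × e^(−0.350×0.9360) = 0.1852 × 32.0 × 0.7206 = 4.271 mg/L.
Minimum DO = C_s − D_c = 8.54 − 4.271 = 4.269 mg/L.
x_c = v t_c = 1.03 m/s × 0.9360 d × 86400 s/d = 83300 m ≈ 83.3 km.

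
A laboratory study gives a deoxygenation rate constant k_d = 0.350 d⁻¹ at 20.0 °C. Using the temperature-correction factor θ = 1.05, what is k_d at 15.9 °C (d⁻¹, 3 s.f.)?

k_d(T₂) = k_d(T₁) · θ^(T₂−T₁) = 0.350 × 1.05^(15.9−20.0)
= 0.350 × 1.05^-4.10 = 0.350 × 0.8187 = 0.2865 d⁻¹.

k_d ≈ 0.287 d⁻¹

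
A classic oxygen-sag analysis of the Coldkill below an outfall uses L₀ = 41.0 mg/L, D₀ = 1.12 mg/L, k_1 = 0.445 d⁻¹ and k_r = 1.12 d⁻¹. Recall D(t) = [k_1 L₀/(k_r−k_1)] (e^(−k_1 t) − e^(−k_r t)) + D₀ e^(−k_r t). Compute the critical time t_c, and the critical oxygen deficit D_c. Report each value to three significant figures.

At the critical point dD/dt = 0, so k_1 L₀ e^(−k_1 t) = k_r D. Substituting D(t) from the Streeter–Phelps equation and solving for t gives
t_c = ln[(k_r/k_1)(1 − D₀(k_r−k_1)/(k_1 L₀))] / (k_r−k_1).
Here k_r−k_1 = 0.6750 d⁻¹ and 1 − D₀(k_r−k_1)/(k_1 L₀) = 1 − 1.12×0.6750/(0.445×41.0) = 0.9586, so
t_c = ln(2.517 × 0.9586) / 0.6750 = 0.8807 / 0.6750 = 1.305 d.
L(t_c) = L₀ e^(−k_1 t_c) = 41.0 × 0.5596 = 22.94 mg/L, and at the critical point k_r D_c = k_1 L, so D_c = (0.445/1.12) × 22.94 = 9.115 mg/L.

t_c ≈ 1.30 d; D_c ≈ 9.12 mg/L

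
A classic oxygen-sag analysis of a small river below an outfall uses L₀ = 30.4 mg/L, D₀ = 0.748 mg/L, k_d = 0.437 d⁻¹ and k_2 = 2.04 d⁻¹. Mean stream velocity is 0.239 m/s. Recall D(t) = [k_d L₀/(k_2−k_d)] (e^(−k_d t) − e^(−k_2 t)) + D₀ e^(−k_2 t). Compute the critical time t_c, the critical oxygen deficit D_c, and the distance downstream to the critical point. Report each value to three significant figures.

With k_2/k_d = 4.668 and 1 − D₀(k_2−k_d)/(k_d L₀) = 0.9097,
t_c = ln(4.668 × 0.9097) / (2.04 − 0.437) = ln(4.247) / 1.603 = 1.446/1.603 = 0.9022 d.
D_c = (k_d/k_2) L₀ e^(−k_d t_c) = (0.437/2.04) × 30.4 × e^(−0.437×0.9022) = 0.2142 × 30.4 × 0.6742 = 4.390 mg/L.
x_c = v t_c = 0.239 m/s × 0.9022 d × 86400 s/d = 18630 m ≈ 18.6 km.

t_c ≈ 0.902 d; D_c ≈ 4.39 mg/L; x_c ≈ 18.6 km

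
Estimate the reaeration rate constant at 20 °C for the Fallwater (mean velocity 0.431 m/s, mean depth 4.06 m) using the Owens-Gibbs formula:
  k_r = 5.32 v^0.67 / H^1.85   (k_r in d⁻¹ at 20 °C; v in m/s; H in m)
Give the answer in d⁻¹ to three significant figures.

k_r = 5.32 × 0.431^0.67 / 4.06^1.85 = 5.32 × 0.5690 / 13.36 = 0.2266 d⁻¹.

k_r ≈ 0.227 d⁻¹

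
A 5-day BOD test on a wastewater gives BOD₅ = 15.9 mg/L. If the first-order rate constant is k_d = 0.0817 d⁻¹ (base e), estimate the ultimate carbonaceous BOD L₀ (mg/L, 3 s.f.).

BOD₅ = L₀(1 − e^(−5k_d)) ⇒ L₀ = BOD₅ / (1 − e^(−5×0.0817))
= 15.9 / (1 − 0.6646) = 15.9 / 0.3354 = 47.41 mg/L.

L₀ ≈ 47.4 mg/L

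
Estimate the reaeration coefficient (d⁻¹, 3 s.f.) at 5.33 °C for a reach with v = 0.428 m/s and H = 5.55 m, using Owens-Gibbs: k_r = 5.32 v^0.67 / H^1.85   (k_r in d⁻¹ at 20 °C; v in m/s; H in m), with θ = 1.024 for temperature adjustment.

k_r(20) = 5.32 × 0.428^0.67 / 5.55^1.85 = 5.32 × 0.5663 / 23.82 = 0.1265 d⁻¹.
k_r(5.33) = 0.1265 × 1.024^(5.33−20) = 0.1265 × 0.7062 = 0.08932 d⁻¹.

k_r ≈ 0.0893 d⁻¹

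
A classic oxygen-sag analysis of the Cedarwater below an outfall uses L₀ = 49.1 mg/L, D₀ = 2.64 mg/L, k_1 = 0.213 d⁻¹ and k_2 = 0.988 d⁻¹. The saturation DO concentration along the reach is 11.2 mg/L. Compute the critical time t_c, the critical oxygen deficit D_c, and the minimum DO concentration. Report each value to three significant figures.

With k_2/k_1 = 4.638 and 1 − D₀(k_2−k_1)/(k_1 L₀) = 0.8044,
t_c = ln(4.638 × 0.8044) / (0.988 − 0.213) = ln(3.731) / 0.7750 = 1.317/0.7750 = 1.699 d.
L(t_c) = L₀ e^(−k_1 t_c) = 49.1 × 0.6964 = 34.19 mg/L, and at the critical point k_2 D_c = k_1 L, so D_c = (0.213/0.988) × 34.19 = 7.371 mg/L.
Minimum DO = C_s − D_c = 11.2 − 7.371 = 3.829 mg/L.

t_c ≈ 1.70 d; D_c ≈ 7.37 mg/L; min DO ≈ 3.83 mg/L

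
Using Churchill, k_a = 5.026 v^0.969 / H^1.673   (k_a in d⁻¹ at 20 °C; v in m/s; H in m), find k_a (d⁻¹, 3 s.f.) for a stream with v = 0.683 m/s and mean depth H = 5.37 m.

k_a = 5.026 × 0.683^0.969 / 5.37^1.673 = 5.026 × 0.6911 / 16.64 = 0.2087 d⁻¹.

k_a ≈ 0.209 d⁻¹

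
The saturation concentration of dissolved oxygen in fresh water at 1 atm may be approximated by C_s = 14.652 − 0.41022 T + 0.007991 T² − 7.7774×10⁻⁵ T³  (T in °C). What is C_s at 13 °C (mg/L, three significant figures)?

C_s = 14.652 − 0.41022×13 + 0.007991×13² − 7.7774×10⁻⁵×13³ = 10.50 mg/L.

C_s ≈ 10.5 mg/L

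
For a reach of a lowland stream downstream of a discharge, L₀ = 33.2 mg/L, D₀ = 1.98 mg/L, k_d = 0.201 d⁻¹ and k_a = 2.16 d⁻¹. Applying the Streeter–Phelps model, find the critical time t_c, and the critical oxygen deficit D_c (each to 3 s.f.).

t_c ≈ 0.768 d; D_c ≈ 2.65 mg/L

At the critical point dD/dt = 0, so k_d L₀ e^(−k_d t) = k_a D. Substituting D(t) from the Streeter–Phelps equation and solving for t gives
t_c = ln[(k_a/k_d)(1 − D₀(k_a−k_d)/(k_d L₀))] / (k_a−k_d).
Here k_a−k_d = 1.959 d⁻¹ and 1 − D₀(k_a−k_d)/(k_d L₀) = 1 − 1.98×1.959/(0.201×33.2) = 0.4187, so
t_c = ln(10.75 × 0.4187) / 1.959 = 1.504 / 1.959 = 0.7678 d.
L(t_c) = L₀ e^(−k_d t_c) = 33.2 × 0.8570 = 28.45 mg/L, and at the critical point k_a D_c = k_d L, so D_c = (0.201/2.16) × 28.45 = 2.648 mg/L.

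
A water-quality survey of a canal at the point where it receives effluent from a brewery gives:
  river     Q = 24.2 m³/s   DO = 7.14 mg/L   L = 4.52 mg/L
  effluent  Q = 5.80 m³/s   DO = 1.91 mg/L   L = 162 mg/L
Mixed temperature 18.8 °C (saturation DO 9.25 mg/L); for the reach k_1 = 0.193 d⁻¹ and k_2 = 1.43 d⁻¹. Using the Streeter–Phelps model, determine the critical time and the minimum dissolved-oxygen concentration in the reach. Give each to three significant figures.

t_c ≈ 0.933 d; minimum DO ≈ 5.31 mg/L

Mixed DO = (24.2×7.14 + 5.80×1.91)/(24.2+5.80) = 183.9/30.00 = 6.129 mg/L.
Mixed L₀ = (24.2×4.52 + 5.80×162)/(30.00) = 1049/30.00 = 34.97 mg/L.
Initial deficit D₀ = C_s − DO₀ = 9.25 − 6.129 = 3.121 mg/L.
t_c = (1/1.237) ln[(1.43/0.193)(1 − 3.121×1.237/(0.193×34.97))] = 0.8084 × ln(3.170) = 0.9328 d.
D_c = (0.193/1.43) × 34.97 × e^(−0.193×0.9328) = 0.1350 × 34.97 × 0.8352 = 3.942 mg/L.
Minimum DO = 9.25 − 3.942 = 5.308 mg/L.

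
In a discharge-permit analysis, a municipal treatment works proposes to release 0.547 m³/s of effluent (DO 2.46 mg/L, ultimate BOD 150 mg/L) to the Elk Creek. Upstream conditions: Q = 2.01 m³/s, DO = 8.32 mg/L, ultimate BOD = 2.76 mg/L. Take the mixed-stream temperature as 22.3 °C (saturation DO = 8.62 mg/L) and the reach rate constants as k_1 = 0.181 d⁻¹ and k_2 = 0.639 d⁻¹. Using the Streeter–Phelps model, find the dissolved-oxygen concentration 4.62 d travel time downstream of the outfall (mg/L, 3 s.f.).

DO ≈ 3.38 mg/L

Mixed DO = (2.01×8.32 + 0.547×2.46)/(2.01+0.547) = 18.07/2.557 = 7.066 mg/L.
Mixed L₀ = (2.01×2.76 + 0.547×150)/(2.557) = 87.60/2.557 = 34.26 mg/L.
Initial deficit D₀ = C_s − DO₀ = 8.62 − 7.066 = 1.554 mg/L.
D(4.62) = [0.181×34.26/(0.639−0.181)](e^(−0.181×4.62) − e^(−0.639×4.62)) + 1.554 e^(−0.639×4.62)
= 13.54 × (0.4333 − 0.05223) + 1.554 × 0.05223 = 5.241 mg/L.
DO = 8.62 − 5.241 = 3.379 mg/L.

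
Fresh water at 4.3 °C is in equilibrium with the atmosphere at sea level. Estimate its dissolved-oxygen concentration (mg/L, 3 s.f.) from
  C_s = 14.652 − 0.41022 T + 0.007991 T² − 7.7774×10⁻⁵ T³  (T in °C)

C_s = 14.652 − 0.41022×4.3 + 0.007991×4.3² − 7.7774×10⁻⁵×4.3³ = 13.03 mg/L.

C_s ≈ 13.0 mg/L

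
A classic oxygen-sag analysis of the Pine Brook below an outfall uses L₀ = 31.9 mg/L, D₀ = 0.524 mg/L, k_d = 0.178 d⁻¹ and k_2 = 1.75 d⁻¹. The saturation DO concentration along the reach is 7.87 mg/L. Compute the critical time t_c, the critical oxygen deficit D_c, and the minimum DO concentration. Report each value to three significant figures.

t_c ≈ 1.35 d; D_c ≈ 2.55 mg/L; min DO ≈ 5.32 mg/L

t_c = [1/(k_2−k_d)] ln[(k_2/k_d)(1 − D₀(k_2−k_d)/(k_d L₀))]
= [1/(1.75−0.178)] ln[(1.75/0.178)(1 − 0.524×1.572/(0.178×31.9))]
= (1/1.572) ln[9.831 × 0.8549] = 0.6361 × ln(8.405) = 0.6361 × 2.129 = 1.354 d.
D_c = (k_d/k_2) L₀ e^(−k_d t_c) = (0.178/1.75) × 31.9 × e^(−0.178×1.354) = 0.1017 × 31.9 × 0.7858 = 2.550 mg/L.
Minimum DO = C_s − D_c = 7.87 − 2.550 = 5.320 mg/L.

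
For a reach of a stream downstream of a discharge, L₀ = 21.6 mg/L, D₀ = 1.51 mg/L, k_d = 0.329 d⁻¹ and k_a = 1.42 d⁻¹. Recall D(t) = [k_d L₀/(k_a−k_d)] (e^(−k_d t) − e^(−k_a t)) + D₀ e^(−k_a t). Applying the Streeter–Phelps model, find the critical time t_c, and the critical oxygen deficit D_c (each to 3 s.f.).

t_c ≈ 1.10 d; D_c ≈ 3.49 mg/L

At the critical point dD/dt = 0, so k_d L₀ e^(−k_d t) = k_a D. Substituting D(t) from the Streeter–Phelps equation and solving for t gives
t_c = ln[(k_a/k_d)(1 − D₀(k_a−k_d)/(k_d L₀))] / (k_a−k_d).
Here k_a−k_d = 1.091 d⁻¹ and 1 − D₀(k_a−k_d)/(k_d L₀) = 1 − 1.51×1.091/(0.329×21.6) = 0.7682, so
t_c = ln(4.316 × 0.7682) / 1.091 = 1.199 / 1.091 = 1.099 d.
L(t_c) = L₀ e^(−k_d t_c) = 21.6 × 0.6967 = 15.05 mg/L, and at the critical point k_a D_c = k_d L, so D_c = (0.329/1.42) × 15.05 = 3.486 mg/L.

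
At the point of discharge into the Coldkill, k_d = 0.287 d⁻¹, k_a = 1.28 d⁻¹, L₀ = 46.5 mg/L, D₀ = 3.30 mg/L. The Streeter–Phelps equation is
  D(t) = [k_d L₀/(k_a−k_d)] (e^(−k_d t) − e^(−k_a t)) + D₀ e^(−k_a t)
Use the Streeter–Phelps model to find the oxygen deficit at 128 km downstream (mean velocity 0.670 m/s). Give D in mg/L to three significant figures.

D ≈ 6.53 mg/L

Travel time t = x/v = 128 km / (0.670 m/s) = 128000 m / 0.670 m/s = 191000 s = 2.211 d.
k_d L₀/(k_a−k_d) = 0.287×46.5/(1.28−0.287) = 13.35/0.9930 = 13.44 mg/L.
e^(−k_d t) = e^(−0.287×2.211) = 0.5301; e^(−k_a t) = e^(−1.28×2.211) = 0.05900.
D = 13.44 × (0.5301 − 0.05900) + 3.30 × 0.05900 = 6.332 + 0.1947 = 6.527 mg/L.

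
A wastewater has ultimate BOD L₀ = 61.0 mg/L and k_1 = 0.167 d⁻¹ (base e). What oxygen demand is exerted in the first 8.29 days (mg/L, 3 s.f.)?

y ≈ 45.7 mg/L

y_t = L₀(1 − e^(−k_1 t)) = 61.0 × (1 − e^(−0.167×8.29))
= 61.0 × (1 − 0.2505) = 61.0 × 0.7495 = 45.72 mg/L.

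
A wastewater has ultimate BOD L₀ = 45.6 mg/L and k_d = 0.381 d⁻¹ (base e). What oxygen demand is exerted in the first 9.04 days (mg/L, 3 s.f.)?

y_t = L₀(1 − e^(−k_d t)) = 45.6 × (1 − e^(−0.381×9.04))
= 45.6 × (1 − 0.03193) = 45.6 × 0.9681 = 44.14 mg/L.

y ≈ 44.1 mg/L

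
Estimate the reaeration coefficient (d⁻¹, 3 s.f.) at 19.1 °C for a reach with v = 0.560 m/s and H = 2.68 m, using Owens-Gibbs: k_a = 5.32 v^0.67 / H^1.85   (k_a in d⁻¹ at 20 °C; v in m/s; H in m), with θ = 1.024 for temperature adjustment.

k_a(20) = 5.32 × 0.560^0.67 / 2.68^1.85 = 5.32 × 0.6781 / 6.195 = 0.5823 d⁻¹.
k_a(19.1) = 0.5823 × 1.024^(19.1−20) = 0.5823 × 0.9789 = 0.5700 d⁻¹.

k_a ≈ 0.570 d⁻¹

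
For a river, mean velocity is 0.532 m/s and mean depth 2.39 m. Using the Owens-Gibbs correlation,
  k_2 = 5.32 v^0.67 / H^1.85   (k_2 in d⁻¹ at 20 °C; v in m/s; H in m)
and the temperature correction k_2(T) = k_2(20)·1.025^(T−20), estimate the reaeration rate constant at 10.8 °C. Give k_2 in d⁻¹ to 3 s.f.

k_2 ≈ 0.554 d⁻¹

k_2(20) = 5.32 × 0.532^0.67 / 2.39^1.85 = 5.32 × 0.6552 / 5.012 = 0.6954 d⁻¹.
k_2(10.8) = 0.6954 × 1.025^(10.8−20) = 0.6954 × 0.7968 = 0.5541 d⁻¹.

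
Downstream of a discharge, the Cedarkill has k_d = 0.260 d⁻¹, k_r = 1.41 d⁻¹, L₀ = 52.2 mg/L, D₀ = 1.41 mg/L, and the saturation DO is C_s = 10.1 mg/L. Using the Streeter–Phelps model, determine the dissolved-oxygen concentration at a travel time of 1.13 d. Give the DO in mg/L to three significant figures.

DO ≈ 3.41 mg/L

k_d L₀/(k_r−k_d) = 0.260×52.2/(1.41−0.260) = 13.57/1.150 = 11.80 mg/L.
e^(−k_d t) = e^(−0.260×1.130) = 0.7454; e^(−k_r t) = e^(−1.41×1.130) = 0.2033.
D = 11.80 × (0.7454 − 0.2033) + 1.41 × 0.2033 = 6.399 + 0.2866 = 6.685 mg/L.
DO = C_s − D = 10.1 − 6.685 = 3.415 mg/L.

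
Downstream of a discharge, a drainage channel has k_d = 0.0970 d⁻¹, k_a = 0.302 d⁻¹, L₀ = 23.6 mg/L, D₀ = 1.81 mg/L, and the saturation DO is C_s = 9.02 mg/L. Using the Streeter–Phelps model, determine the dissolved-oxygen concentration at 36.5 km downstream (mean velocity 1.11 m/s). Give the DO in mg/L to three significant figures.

DO ≈ 6.60 mg/L

Travel time t = x/v = 36.5 km / (1.11 m/s) = 36500 m / 1.11 m/s = 32880 s = 0.3806 d.
k_d L₀/(k_a−k_d) = 0.0970×23.6/(0.302−0.0970) = 2.289/0.2050 = 11.17 mg/L.
e^(−k_d t) = e^(−0.0970×0.3806) = 0.9638; e^(−k_a t) = e^(−0.302×0.3806) = 0.8914.
D = 11.17 × (0.9638 − 0.8914) + 1.81 × 0.8914 = 0.8077 + 1.613 = 2.421 mg/L.
DO = C_s − D = 9.02 − 2.421 = 6.599 mg/L.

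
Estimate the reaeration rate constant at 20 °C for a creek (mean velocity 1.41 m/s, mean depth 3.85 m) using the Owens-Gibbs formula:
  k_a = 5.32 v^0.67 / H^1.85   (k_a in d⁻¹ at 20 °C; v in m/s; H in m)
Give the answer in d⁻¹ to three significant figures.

k_a = 5.32 × 1.41^0.67 / 3.85^1.85 = 5.32 × 1.259 / 12.11 = 0.5531 d⁻¹.

k_a ≈ 0.553 d⁻¹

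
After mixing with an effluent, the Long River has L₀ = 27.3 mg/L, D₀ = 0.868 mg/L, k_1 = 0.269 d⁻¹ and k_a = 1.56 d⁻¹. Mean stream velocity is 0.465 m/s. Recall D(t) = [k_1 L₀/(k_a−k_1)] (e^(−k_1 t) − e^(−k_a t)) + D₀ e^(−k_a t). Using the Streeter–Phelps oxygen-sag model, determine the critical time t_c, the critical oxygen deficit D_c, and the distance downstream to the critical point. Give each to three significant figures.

t_c = [1/(k_a−k_1)] ln[(k_a/k_1)(1 − D₀(k_a−k_1)/(k_1 L₀))]
= [1/(1.56−0.269)] ln[(1.56/0.269)(1 − 0.868×1.291/(0.269×27.3))]
= (1/1.291) ln[5.799 × 0.8474] = 0.7746 × ln(4.914) = 0.7746 × 1.592 = 1.233 d.
L(t_c) = L₀ e^(−k_1 t_c) = 27.3 × 0.7177 = 19.59 mg/L, and at the critical point k_a D_c = k_1 L, so D_c = (0.269/1.56) × 19.59 = 3.378 mg/L.
x_c = v t_c = 0.465 m/s × 1.233 d × 86400 s/d = 49550 m ≈ 49.5 km.

t_c ≈ 1.23 d; D_c ≈ 3.38 mg/L; x_c ≈ 49.5 km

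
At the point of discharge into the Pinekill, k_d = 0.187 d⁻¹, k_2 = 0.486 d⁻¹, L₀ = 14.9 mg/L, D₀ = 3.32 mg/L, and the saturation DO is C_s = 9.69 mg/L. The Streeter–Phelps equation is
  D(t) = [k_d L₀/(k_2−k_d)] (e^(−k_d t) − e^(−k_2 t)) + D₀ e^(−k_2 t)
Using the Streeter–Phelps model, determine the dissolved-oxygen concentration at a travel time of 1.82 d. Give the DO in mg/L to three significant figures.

DO ≈ 5.54 mg/L

k_d L₀/(k_2−k_d) = 0.187×14.9/(0.486−0.187) = 2.786/0.2990 = 9.319 mg/L.
e^(−k_d t) = e^(−0.187×1.820) = 0.7115; e^(−k_2 t) = e^(−0.486×1.820) = 0.4129.
D = 9.319 × (0.7115 − 0.4129) + 3.32 × 0.4129 = 2.783 + 1.371 = 4.154 mg/L.
DO = C_s − D = 9.69 − 4.154 = 5.536 mg/L.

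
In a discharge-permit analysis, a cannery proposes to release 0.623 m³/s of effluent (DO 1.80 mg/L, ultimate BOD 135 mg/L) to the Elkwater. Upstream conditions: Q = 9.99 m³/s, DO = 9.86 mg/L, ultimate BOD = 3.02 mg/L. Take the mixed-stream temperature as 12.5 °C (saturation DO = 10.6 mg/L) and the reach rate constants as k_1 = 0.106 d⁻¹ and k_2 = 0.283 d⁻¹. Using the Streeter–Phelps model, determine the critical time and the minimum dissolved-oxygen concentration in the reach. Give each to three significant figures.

t_c ≈ 4.37 d; minimum DO ≈ 8.06 mg/L

Mixed DO = (9.99×9.86 + 0.623×1.80)/(9.99+0.623) = 99.62/10.61 = 9.387 mg/L.
Mixed L₀ = (9.99×3.02 + 0.623×135)/(10.61) = 114.3/10.61 = 10.77 mg/L.
Initial deficit D₀ = C_s − DO₀ = 10.6 − 9.387 = 1.213 mg/L.
t_c = (1/0.1770) ln[(0.283/0.106)(1 − 1.213×0.1770/(0.106×10.77))] = 5.650 × ln(2.168) = 4.371 d.
D_c = (0.106/0.283) × 10.77 × e^(−0.106×4.371) = 0.3746 × 10.77 × 0.6292 = 2.538 mg/L.
Minimum DO = 10.6 − 2.538 = 8.062 mg/L.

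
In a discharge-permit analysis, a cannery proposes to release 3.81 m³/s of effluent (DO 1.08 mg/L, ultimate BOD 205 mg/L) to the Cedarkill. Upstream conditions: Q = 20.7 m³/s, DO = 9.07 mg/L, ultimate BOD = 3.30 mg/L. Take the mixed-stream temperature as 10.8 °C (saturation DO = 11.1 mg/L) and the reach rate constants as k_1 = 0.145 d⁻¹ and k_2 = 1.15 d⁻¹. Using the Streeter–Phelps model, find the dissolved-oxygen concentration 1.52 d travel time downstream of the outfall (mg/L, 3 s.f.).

DO ≈ 7.39 mg/L

Mixed DO = (20.7×9.07 + 3.81×1.08)/(20.7+3.81) = 191.9/24.51 = 7.828 mg/L.
Mixed L₀ = (20.7×3.30 + 3.81×205)/(24.51) = 849.4/24.51 = 34.65 mg/L.
Initial deficit D₀ = C_s − DO₀ = 11.1 − 7.828 = 3.272 mg/L.
D(1.52) = [0.145×34.65/(1.15−0.145)](e^(−0.145×1.52) − e^(−1.15×1.52)) + 3.272 e^(−1.15×1.52)
= 5.000 × (0.8022 − 0.1741) + 3.272 × 0.1741 = 3.710 mg/L.
DO = 11.1 − 3.710 = 7.390 mg/L.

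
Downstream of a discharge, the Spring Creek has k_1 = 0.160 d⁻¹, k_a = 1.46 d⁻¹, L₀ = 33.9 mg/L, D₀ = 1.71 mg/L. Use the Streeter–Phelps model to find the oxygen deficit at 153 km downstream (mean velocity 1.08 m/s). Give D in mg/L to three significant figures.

Travel time t = x/v = 153 km / (1.08 m/s) = 153000 m / 1.08 m/s = 141700 s = 1.640 d.
k_1 L₀/(k_a−k_1) = 0.160×33.9/(1.46−0.160) = 5.424/1.300 = 4.172 mg/L.
e^(−k_1 t) = e^(−0.160×1.640) = 0.7692; e^(−k_a t) = e^(−1.46×1.640) = 0.09127.
D = 4.172 × (0.7692 − 0.09127) + 1.71 × 0.09127 = 2.829 + 0.1561 = 2.985 mg/L.

D ≈ 2.98 mg/L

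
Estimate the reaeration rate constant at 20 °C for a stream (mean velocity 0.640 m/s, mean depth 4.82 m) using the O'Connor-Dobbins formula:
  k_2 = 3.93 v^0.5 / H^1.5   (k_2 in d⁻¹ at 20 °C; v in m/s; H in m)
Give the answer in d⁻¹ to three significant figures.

k_2 ≈ 0.297 d⁻¹

k_2 = 3.93 × 0.640^0.5 / 4.82^1.5 = 3.93 × 0.8000 / 10.58 = 0.2971 d⁻¹.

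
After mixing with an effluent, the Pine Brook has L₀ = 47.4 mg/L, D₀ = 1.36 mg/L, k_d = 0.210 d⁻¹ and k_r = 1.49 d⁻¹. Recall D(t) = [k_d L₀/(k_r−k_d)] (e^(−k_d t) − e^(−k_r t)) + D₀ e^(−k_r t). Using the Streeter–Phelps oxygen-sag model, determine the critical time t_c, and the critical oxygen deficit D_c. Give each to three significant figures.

t_c ≈ 1.38 d; D_c ≈ 5.00 mg/L

t_c = [1/(k_r−k_d)] ln[(k_r/k_d)(1 − D₀(k_r−k_d)/(k_d L₀))]
= [1/(1.49−0.210)] ln[(1.49/0.210)(1 − 1.36×1.280/(0.210×47.4))]
= (1/1.280) ln[7.095 × 0.8251] = 0.7812 × ln(5.854) = 0.7812 × 1.767 = 1.381 d.
D_c = (k_d/k_r) L₀ e^(−k_d t_c) = (0.210/1.49) × 47.4 × e^(−0.210×1.381) = 0.1409 × 47.4 × 0.7483 = 4.999 mg/L.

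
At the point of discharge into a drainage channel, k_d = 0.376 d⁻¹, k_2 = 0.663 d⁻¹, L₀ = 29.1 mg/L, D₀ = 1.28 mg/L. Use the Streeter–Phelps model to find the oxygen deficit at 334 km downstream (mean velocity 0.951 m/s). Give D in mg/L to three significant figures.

D ≈ 5.78 mg/L

Travel time t = x/v = 334 km / (0.951 m/s) = 334000 m / 0.951 m/s = 351200 s = 4.065 d.
k_d L₀/(k_2−k_d) = 0.376×29.1/(0.663−0.376) = 10.94/0.2870 = 38.12 mg/L.
e^(−k_d t) = e^(−0.376×4.065) = 0.2169; e^(−k_2 t) = e^(−0.663×4.065) = 0.06754.
D = 38.12 × (0.2169 − 0.06754) + 1.28 × 0.06754 = 5.693 + 0.08645 = 5.780 mg/L.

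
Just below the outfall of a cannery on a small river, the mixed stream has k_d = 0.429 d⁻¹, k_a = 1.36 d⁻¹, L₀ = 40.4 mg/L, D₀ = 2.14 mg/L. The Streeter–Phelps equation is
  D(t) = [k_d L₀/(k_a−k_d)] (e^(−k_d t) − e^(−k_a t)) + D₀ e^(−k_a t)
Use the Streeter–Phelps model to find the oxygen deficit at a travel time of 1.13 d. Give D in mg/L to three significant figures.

D ≈ 7.92 mg/L

k_d L₀/(k_a−k_d) = 0.429×40.4/(1.36−0.429) = 17.33/0.9310 = 18.62 mg/L.
e^(−k_d t) = e^(−0.429×1.130) = 0.6158; e^(−k_a t) = e^(−1.36×1.130) = 0.2151.
D = 18.62 × (0.6158 − 0.2151) + 2.14 × 0.2151 = 7.461 + 0.4602 = 7.921 mg/L.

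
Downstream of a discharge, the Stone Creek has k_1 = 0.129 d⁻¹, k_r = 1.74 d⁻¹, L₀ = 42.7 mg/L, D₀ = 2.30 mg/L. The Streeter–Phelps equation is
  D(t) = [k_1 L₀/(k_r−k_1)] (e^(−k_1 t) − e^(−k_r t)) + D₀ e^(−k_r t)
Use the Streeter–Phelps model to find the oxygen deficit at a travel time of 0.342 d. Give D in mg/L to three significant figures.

k_1 L₀/(k_r−k_1) = 0.129×42.7/(1.74−0.129) = 5.508/1.611 = 3.419 mg/L.
e^(−k_1 t) = e^(−0.129×0.3420) = 0.9568; e^(−k_r t) = e^(−1.74×0.3420) = 0.5515.
D = 3.419 × (0.9568 − 0.5515) + 2.30 × 0.5515 = 1.386 + 1.268 = 2.654 mg/L.

D ≈ 2.65 mg/L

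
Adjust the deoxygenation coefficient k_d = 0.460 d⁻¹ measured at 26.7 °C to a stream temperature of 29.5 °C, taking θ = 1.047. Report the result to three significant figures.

k_d(T₂) = k_d(T₁) · θ^(T₂−T₁) = 0.460 × 1.047^(29.5−26.7)
= 0.460 × 1.047^2.80 = 0.460 × 1.137 = 0.5231 d⁻¹.

k_d ≈ 0.523 d⁻¹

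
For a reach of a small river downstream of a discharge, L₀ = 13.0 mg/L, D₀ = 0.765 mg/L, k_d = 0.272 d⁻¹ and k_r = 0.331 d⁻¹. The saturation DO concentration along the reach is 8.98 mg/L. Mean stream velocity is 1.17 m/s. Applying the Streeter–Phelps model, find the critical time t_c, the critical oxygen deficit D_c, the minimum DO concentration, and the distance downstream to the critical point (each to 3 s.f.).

t_c ≈ 3.11 d; D_c ≈ 4.59 mg/L; min DO ≈ 4.39 mg/L; x_c ≈ 314 km

With k_r/k_d = 1.217 and 1 − D₀(k_r−k_d)/(k_d L₀) = 0.9872,
t_c = ln(1.217 × 0.9872) / (0.331 − 0.272) = ln(1.201) / 0.05900 = 0.1835/0.05900 = 3.110 d.
D_c = (k_d/k_r) L₀ e^(−k_d t_c) = (0.272/0.331) × 13.0 × e^(−0.272×3.110) = 0.8218 × 13.0 × 0.4292 = 4.585 mg/L.
Minimum DO = C_s − D_c = 8.98 − 4.585 = 4.395 mg/L.
x_c = v t_c = 1.17 m/s × 3.110 d × 86400 s/d = 314300 m ≈ 314 km.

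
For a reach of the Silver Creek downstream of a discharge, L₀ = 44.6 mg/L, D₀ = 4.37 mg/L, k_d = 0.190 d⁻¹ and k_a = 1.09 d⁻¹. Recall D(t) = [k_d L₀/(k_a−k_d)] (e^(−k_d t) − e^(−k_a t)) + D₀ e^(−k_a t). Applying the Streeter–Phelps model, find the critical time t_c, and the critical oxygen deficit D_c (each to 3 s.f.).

t_c = [1/(k_a−k_d)] ln[(k_a/k_d)(1 − D₀(k_a−k_d)/(k_d L₀))]
= [1/(1.09−0.190)] ln[(1.09/0.190)(1 − 4.37×0.9000/(0.190×44.6))]
= (1/0.9000) ln[5.737 × 0.5359] = 1.111 × ln(3.074) = 1.111 × 1.123 = 1.248 d.
L(t_c) = L₀ e^(−k_d t_c) = 44.6 × 0.7889 = 35.19 mg/L, and at the critical point k_a D_c = k_d L, so D_c = (0.190/1.09) × 35.19 = 6.133 mg/L.

t_c ≈ 1.25 d; D_c ≈ 6.13 mg/L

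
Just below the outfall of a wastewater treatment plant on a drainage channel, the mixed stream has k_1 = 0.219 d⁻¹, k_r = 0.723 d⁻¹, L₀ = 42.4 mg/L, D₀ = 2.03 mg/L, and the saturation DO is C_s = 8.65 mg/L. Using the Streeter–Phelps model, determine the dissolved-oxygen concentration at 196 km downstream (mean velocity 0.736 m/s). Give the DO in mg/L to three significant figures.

Travel time t = x/v = 196 km / (0.736 m/s) = 196000 m / 0.736 m/s = 266300 s = 3.082 d.
k_1 L₀/(k_r−k_1) = 0.219×42.4/(0.723−0.219) = 9.286/0.5040 = 18.42 mg/L.
e^(−k_1 t) = e^(−0.219×3.082) = 0.5092; e^(−k_r t) = e^(−0.723×3.082) = 0.1077.
D = 18.42 × (0.5092 − 0.1077) + 2.03 × 0.1077 = 7.396 + 0.2186 = 7.615 mg/L.
DO = C_s − D = 8.65 − 7.615 = 1.035 mg/L.

DO ≈ 1.04 mg/L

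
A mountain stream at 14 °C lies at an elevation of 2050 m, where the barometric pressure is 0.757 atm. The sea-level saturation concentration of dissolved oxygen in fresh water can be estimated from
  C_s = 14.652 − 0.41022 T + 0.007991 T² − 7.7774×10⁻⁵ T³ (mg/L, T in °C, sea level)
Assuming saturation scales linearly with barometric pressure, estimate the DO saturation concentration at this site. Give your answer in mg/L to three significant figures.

C_s ≈ 7.77 mg/L

At sea level: C_s = 14.652 − 0.41022×14 + 0.007991×14² − 7.7774×10⁻⁵×14³ = 10.26 mg/L.
Pressure correction: C_s' = 10.26 × 0.757 = 7.768 mg/L.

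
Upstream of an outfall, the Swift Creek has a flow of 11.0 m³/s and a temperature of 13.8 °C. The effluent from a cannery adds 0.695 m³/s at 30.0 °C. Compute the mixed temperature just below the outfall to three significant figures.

Flow-weighted mixing: C = (Q_r C_r + Q_w C_w)/(Q_r + Q_w)
= (11.0×13.8 + 0.695×30.0)/(11.0 + 0.695) = 172.7/11.70 = 14.76 °C.

14.8 °C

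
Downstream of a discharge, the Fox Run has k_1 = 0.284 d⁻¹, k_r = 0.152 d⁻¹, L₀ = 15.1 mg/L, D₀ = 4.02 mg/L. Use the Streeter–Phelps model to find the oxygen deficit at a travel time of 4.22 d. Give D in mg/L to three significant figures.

k_1 L₀/(k_r−k_1) = 0.284×15.1/(0.152−0.284) = 4.288/-0.1320 = -32.49 mg/L.
e^(−k_1 t) = e^(−0.284×4.220) = 0.3017; e^(−k_r t) = e^(−0.152×4.220) = 0.5265.
D = -32.49 × (0.3017 − 0.5265) + 4.02 × 0.5265 = 7.306 + 2.117 = 9.423 mg/L.

D ≈ 9.42 mg/L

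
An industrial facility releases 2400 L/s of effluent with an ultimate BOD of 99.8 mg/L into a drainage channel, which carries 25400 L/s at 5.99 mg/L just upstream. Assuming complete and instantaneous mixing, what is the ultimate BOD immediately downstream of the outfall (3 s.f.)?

Flow-weighted mixing: C = (Q_r C_r + Q_w C_w)/(Q_r + Q_w)
= (25400×5.99 + 2400×99.8)/(25400 + 2400) = 391700/27800 = 14.09 mg/L.

14.1 mg/L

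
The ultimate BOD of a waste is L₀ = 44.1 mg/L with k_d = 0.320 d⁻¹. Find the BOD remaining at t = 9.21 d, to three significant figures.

L ≈ 2.31 mg/L

L_t = L₀ e^(−k_d t) = 44.1 × e^(−0.320×9.21) = 44.1 × 0.05249 = 2.315 mg/L.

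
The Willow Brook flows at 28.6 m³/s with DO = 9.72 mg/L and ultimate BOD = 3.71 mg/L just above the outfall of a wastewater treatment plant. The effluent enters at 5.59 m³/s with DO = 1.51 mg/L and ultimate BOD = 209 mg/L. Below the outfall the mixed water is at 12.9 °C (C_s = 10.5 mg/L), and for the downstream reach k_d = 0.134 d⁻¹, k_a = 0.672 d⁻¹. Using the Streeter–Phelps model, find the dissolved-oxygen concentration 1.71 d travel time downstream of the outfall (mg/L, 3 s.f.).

Mixed DO = (28.6×9.72 + 5.59×1.51)/(28.6+5.59) = 286.4/34.19 = 8.378 mg/L.
Mixed L₀ = (28.6×3.71 + 5.59×209)/(34.19) = 1274/34.19 = 37.27 mg/L.
Initial deficit D₀ = C_s − DO₀ = 10.5 − 8.378 = 2.122 mg/L.
D(1.71) = [0.134×37.27/(0.672−0.134)](e^(−0.134×1.71) − e^(−0.672×1.71)) + 2.122 e^(−0.672×1.71)
= 9.284 × (0.7952 − 0.3169) + 2.122 × 0.3169 = 5.113 mg/L.
DO = 10.5 − 5.113 = 5.387 mg/L.

DO ≈ 5.39 mg/L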